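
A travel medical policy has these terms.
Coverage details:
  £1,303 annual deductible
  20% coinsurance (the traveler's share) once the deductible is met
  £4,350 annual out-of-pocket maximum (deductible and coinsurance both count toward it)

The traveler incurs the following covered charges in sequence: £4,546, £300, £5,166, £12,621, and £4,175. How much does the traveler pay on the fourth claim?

Bill 1, £4,546: £1,303 finishes the deductible; £3,243 goes to coinsurance; 20% of £3,243 = £648.60. Traveler pays £1,951.60; OOP now £1,951.60.
Bill 2, £300: deductible already satisfied, so traveler's share is 20% × £300 = £60. Traveler owes £60 (running OOP £2,011.60).
Bill 3, £5,166: 20% coinsurance on £5,166 = £1,033.20. Cost to traveler: £1,033.20. OOP to date £3,044.80.
Bill 4, £12,621: deductible met; 20% of £12,621 = £2,524.20. OOP would hit £5,569 > £4,350, so the cap limits the traveler to £4,350 − £3,044.80 = £1,305.20.

£1,305.20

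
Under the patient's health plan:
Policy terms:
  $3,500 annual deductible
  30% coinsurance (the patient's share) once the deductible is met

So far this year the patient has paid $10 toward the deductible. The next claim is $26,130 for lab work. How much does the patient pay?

$10,282

$10 of the $3,500 deductible is already met, leaving $3,490.
The remaining $22,640 (= $26,130 − $3,490) moves to coinsurance.
Patient's 30% share of $22,640 is $6,792.
So the patient owes $3,490 + $6,792 = $10,282.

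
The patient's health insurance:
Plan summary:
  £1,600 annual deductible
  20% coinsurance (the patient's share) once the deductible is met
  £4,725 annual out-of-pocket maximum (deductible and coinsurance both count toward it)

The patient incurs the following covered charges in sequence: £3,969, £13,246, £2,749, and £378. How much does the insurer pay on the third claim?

£2,747

Bill 1, £3,969: deductible takes £1,600, £2,369 remains; 20% of £2,369 = £473.80. Patient owes £2,073.80 (running OOP £2,073.80). Insurer: £3,969 − £2,073.80 = £1,895.20.
Bill 2, £13,246: 20% coinsurance on £13,246 = £2,649.20. Cost to patient: £2,649.20. OOP to date £4,723. Plan pays £13,246 − £2,649.20 = £10,596.80.
Bill 3, £2,749: 20% coinsurance on £2,749 = £549.80. That would push OOP to £5,272.80, over the £4,725 cap, so patient pays £4,725 − £4,723 = £2. Plan pays £2,749 − £2 = £2,747.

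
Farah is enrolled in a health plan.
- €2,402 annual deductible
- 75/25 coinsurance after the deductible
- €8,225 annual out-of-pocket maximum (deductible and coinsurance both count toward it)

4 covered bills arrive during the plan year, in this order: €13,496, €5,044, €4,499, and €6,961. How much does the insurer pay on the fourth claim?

€6,297.25

Bill 1, €13,496: €2,402 finishes the deductible; €11,094 goes to coinsurance; 25% of €11,094 = €2,773.50. Patient pays €5,175.50; OOP now €5,175.50. Plan pays €13,496 − €5,175.50 = €8,320.50.
Bill 2, €5,044: deductible met; 25% of €5,044 = €1,261. Cost to patient: €1,261. OOP to date €6,436.50. Insurer: €5,044 − €1,261 = €3,783.
Bill 3, €4,499: 25% coinsurance on €4,499 = €1,124.75. Patient owes €1,124.75 (running OOP €7,561.25). Insurer: €4,499 − €1,124.75 = €3,374.25.
Bill 4, €6,961: deductible met; 25% of €6,961 = €1,740.25. Adding that to €7,561.25 gives €9,301.50, past the €8,225 cap; patient pays only €8,225 − €7,561.25 = €663.75. Plan pays €6,961 − €663.75 = €6,297.25.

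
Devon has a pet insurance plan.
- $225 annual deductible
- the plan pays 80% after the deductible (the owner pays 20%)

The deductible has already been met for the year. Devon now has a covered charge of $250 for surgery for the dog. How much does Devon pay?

With the deductible met, the entire $250 is subject to coinsurance.
20% of $250 = $50 falls to the owner.

$50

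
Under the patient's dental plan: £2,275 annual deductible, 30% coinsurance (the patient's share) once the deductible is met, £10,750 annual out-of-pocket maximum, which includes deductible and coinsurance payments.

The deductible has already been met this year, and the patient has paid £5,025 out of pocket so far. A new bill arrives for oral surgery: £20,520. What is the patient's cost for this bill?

£5,725

With the deductible met, the entire £20,520 is subject to coinsurance.
Patient's 30% share of £20,520 is £6,156.
That would bring total out-of-pocket to £11,181, past the £10,750 cap. The patient is capped at £10,750 − £5,025 = £5,725 on this claim.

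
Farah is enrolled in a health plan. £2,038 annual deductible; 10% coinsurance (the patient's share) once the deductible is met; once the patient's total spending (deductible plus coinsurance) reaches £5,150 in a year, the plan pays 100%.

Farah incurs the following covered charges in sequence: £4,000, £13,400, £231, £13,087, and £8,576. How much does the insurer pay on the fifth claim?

£8,332

Claim 1 (£4,000): deductible takes £2,038, £1,962 remains; coinsurance £1,962 × 10% = £196.20. Patient pays £2,234.20; OOP now £2,234.20. Plan pays £4,000 − £2,234.20 = £1,765.80.
Claim 2 (£13,400): 10% coinsurance on £13,400 = £1,340. Cost to patient: £1,340. OOP to date £3,574.20. Insurer: £13,400 − £1,340 = £12,060.
Claim 3 (£231): deductible met; 10% of £231 = £23.10. Patient owes £23.10 (running OOP £3,597.30). Plan pays £231 − £23.10 = £207.90.
Claim 4 (£13,087): deductible met; 10% of £13,087 = £1,308.70. Cost to patient: £1,308.70. OOP to date £4,906. Plan pays £13,087 − £1,308.70 = £11,778.30.
Claim 5 (£8,576): deductible met; 10% of £8,576 = £857.60. That would push OOP to £5,763.60, over the £5,150 cap, so patient pays £5,150 − £4,906 = £244. Insurer: £8,576 − £244 = £8,332.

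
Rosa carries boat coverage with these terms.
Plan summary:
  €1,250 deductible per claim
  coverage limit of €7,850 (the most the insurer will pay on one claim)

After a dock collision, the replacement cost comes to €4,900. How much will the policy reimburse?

Subtract the deductible: €4,900 − €1,250 = €3,650.
€3,650 is within the €7,850 limit, so the insurer pays €3,650.

€3,650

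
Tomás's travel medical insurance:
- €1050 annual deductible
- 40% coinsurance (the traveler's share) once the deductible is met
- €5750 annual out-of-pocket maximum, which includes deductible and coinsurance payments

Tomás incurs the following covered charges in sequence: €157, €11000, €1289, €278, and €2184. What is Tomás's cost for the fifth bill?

€30.40

Claim 1 — €157: all of it applies to the deductible. Traveler owes €157 (running OOP €157).
Claim 2 — €11000: €893 finishes the deductible; €10107 goes to coinsurance; 40% of €10107 = €4042.80. Traveler owes €4935.80 (running OOP €5092.80).
Claim 3 — €1289: 40% coinsurance on €1289 = €515.60. Cost to traveler: €515.60. OOP to date €5608.40.
Claim 4 — €278: deductible already satisfied, so traveler's share is 40% × €278 = €111.20. Traveler pays €111.20; OOP now €5719.60.
Claim 5 — €2184: deductible met; 40% of €2184 = €873.60. Adding that to €5719.60 gives €6593.20, past the €5750 cap; traveler pays only €5750 − €5719.60 = €30.40.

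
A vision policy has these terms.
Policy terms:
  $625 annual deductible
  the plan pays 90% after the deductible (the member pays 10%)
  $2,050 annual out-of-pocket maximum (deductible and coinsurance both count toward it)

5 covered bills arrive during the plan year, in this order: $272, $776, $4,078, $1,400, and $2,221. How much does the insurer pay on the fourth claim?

Bill 1, $272: all of it applies to the deductible. Cost to member: $272. OOP to date $272. Plan pays $272 − $272 = $0.
Bill 2, $776: $353 to deductible, leaving $423; member's 10% is $42.30. Member pays $395.30; OOP now $667.30. Insurer: $776 − $395.30 = $380.70.
Bill 3, $4,078: deductible already satisfied, so member's share is 10% × $4,078 = $407.80. Member pays $407.80; OOP now $1,075.10. Plan pays $4,078 − $407.80 = $3,670.20.
Bill 4, $1,400: deductible met; 10% of $1,400 = $140. Member owes $140 (running OOP $1,215.10). Insurer: $1,400 − $140 = $1,260.

$1,260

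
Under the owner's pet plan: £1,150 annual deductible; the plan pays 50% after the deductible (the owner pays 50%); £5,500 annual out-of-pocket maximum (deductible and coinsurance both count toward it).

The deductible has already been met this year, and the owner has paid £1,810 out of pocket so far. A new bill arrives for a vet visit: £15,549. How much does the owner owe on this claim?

£3,690

With the deductible met, the entire £15,549 is subject to coinsurance.
Coinsurance: £15,549 × 50% = £7,774.50.
Year-to-date out-of-pocket would reach £1,810 + £7,774.50 = £9,584.50, above the £5,500 maximum, so the owner pays only £5,500 − £1,810 = £3,690.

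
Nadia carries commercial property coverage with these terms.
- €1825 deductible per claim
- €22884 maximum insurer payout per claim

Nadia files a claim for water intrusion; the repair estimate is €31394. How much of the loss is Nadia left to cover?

€8510

Less the €1825 deductible: €31394 − €1825 = €29569.
€29569 exceeds the €22884 limit, so the insurer pays the limit: €22884.
Out of pocket: €31394 − €22884 = €8510.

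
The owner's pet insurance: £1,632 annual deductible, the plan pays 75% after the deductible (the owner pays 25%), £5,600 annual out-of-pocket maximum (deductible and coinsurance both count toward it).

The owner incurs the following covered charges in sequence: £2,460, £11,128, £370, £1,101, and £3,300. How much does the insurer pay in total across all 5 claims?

£12,759

Claim 1 (£2,460): deductible takes £1,632, £828 remains; owner's 25% is £207. Owner owes £1,839 (running OOP £1,839). Insurer: £2,460 − £1,839 = £621.
Claim 2 (£11,128): deductible already satisfied, so owner's share is 25% × £11,128 = £2,782. Cost to owner: £2,782. OOP to date £4,621. Insurer: £11,128 − £2,782 = £8,346.
Claim 3 (£370): 25% coinsurance on £370 = £92.50. Owner pays £92.50; OOP now £4,713.50. Plan pays £370 − £92.50 = £277.50.
Claim 4 (£1,101): 25% coinsurance on £1,101 = £275.25. Owner pays £275.25; OOP now £4,988.75. Insurer: £1,101 − £275.25 = £825.75.
Claim 5 (£3,300): deductible already satisfied, so owner's share is 25% × £3,300 = £825. Adding that to £4,988.75 gives £5,813.75, past the £5,600 cap; owner pays only £5,600 − £4,988.75 = £611.25. Insurer: £3,300 − £611.25 = £2,688.75.
Insurer total: £621 + £8,346 + £277.50 + £825.75 + £2,688.75 = £12,759.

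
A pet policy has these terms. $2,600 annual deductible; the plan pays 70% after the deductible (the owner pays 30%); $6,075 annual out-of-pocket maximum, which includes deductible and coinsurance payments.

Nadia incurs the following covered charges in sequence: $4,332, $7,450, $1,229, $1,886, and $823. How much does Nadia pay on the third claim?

$368.70

#1 ($4,332): $2,600 to deductible, leaving $1,732; 30% of $1,732 = $519.60. Owner owes $3,119.60 (running OOP $3,119.60).
#2 ($7,450): 30% coinsurance on $7,450 = $2,235. Owner owes $2,235 (running OOP $5,354.60).
#3 ($1,229): deductible already satisfied, so owner's share is 30% × $1,229 = $368.70. Owner pays $368.70; OOP now $5,723.30.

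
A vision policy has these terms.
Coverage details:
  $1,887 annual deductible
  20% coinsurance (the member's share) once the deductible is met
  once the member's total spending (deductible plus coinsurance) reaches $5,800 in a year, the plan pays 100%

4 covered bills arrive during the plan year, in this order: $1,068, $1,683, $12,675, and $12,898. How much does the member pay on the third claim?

Bill 1, $1,068: fully absorbed by the deductible. Member pays $1,068; OOP now $1,068.
Bill 2, $1,683: deductible takes $819, $864 remains; 20% of $864 = $172.80. Member pays $991.80; OOP now $2,059.80.
Bill 3, $12,675: deductible already satisfied, so member's share is 20% × $12,675 = $2,535. Cost to member: $2,535. OOP to date $4,594.80.

$2,535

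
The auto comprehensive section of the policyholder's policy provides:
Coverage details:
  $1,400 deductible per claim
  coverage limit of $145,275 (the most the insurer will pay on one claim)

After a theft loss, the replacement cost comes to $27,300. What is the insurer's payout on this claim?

$25,900

Subtract the deductible: $27,300 − $1,400 = $25,900.
$25,900 is within the $145,275 limit, so the insurer pays $25,900.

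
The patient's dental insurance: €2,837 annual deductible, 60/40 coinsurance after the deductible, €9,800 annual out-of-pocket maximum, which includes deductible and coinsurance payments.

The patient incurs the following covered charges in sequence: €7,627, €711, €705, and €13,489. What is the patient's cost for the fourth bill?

€4,480.60

Claim 1 — €7,627: deductible takes €2,837, €4,790 remains; 40% of €4,790 = €1,916. Patient owes €4,753 (running OOP €4,753).
Claim 2 — €711: 40% coinsurance on €711 = €284.40. Cost to patient: €284.40. OOP to date €5,037.40.
Claim 3 — €705: 40% coinsurance on €705 = €282. Patient owes €282 (running OOP €5,319.40).
Claim 4 — €13,489: deductible already satisfied, so patient's share is 40% × €13,489 = €5,395.60. OOP would hit €10,715 > €9,800, so the cap limits the patient to €9,800 − €5,319.40 = €4,480.60.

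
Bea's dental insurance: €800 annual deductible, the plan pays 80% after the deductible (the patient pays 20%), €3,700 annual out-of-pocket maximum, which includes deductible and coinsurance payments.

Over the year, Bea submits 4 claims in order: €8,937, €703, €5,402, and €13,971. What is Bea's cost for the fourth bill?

Claim 1 — €8,937: €800 to deductible, leaving €8,137; 20% of €8,137 = €1,627.40. Patient pays €2,427.40; OOP now €2,427.40.
Claim 2 — €703: 20% coinsurance on €703 = €140.60. Cost to patient: €140.60. OOP to date €2,568.
Claim 3 — €5,402: deductible met; 20% of €5,402 = €1,080.40. Patient pays €1,080.40; OOP now €3,648.40.
Claim 4 — €13,971: deductible met; 20% of €13,971 = €2,794.20. OOP would hit €6,442.60 > €3,700, so the cap limits the patient to €3,700 − €3,648.40 = €51.60.

€51.60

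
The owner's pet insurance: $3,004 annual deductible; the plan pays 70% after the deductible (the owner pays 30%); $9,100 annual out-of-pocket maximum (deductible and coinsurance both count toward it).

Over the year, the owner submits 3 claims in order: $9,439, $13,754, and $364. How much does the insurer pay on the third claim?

$324.70

Bill 1, $9,439: $3,004 to deductible, leaving $6,435; owner's 30% is $1,930.50. Owner owes $4,934.50 (running OOP $4,934.50). Insurer: $9,439 − $4,934.50 = $4,504.50.
Bill 2, $13,754: 30% coinsurance on $13,754 = $4,126.20. Owner owes $4,126.20 (running OOP $9,060.70). Insurer: $13,754 − $4,126.20 = $9,627.80.
Bill 3, $364: deductible met; 30% of $364 = $109.20. That would push OOP to $9,169.90, over the $9,100 cap, so owner pays $9,100 − $9,060.70 = $39.30. Plan pays $364 − $39.30 = $324.70.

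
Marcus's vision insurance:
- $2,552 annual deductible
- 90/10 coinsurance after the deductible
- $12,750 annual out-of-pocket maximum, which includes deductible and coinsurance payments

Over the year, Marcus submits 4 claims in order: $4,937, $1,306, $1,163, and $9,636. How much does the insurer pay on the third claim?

$1,046.70

Claim 1 ($4,937): deductible takes $2,552, $2,385 remains; member's 10% is $238.50. Member pays $2,790.50; OOP now $2,790.50. Plan pays $4,937 − $2,790.50 = $2,146.50.
Claim 2 ($1,306): deductible met; 10% of $1,306 = $130.60. Member pays $130.60; OOP now $2,921.10. Plan pays $1,306 − $130.60 = $1,175.40.
Claim 3 ($1,163): 10% coinsurance on $1,163 = $116.30. Cost to member: $116.30. OOP to date $3,037.40. Plan pays $1,163 − $116.30 = $1,046.70.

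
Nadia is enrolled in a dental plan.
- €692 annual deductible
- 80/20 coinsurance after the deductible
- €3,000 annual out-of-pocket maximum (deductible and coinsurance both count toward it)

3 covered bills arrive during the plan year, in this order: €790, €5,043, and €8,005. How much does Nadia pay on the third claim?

€1,279.80

Bill 1, €790: €692 finishes the deductible; €98 goes to coinsurance; 20% of €98 = €19.60. Patient owes €711.60 (running OOP €711.60).
Bill 2, €5,043: deductible already satisfied, so patient's share is 20% × €5,043 = €1,008.60. Cost to patient: €1,008.60. OOP to date €1,720.20.
Bill 3, €8,005: deductible met; 20% of €8,005 = €1,601. OOP would hit €3,321.20 > €3,000, so the cap limits the patient to €3,000 − €1,720.20 = €1,279.80.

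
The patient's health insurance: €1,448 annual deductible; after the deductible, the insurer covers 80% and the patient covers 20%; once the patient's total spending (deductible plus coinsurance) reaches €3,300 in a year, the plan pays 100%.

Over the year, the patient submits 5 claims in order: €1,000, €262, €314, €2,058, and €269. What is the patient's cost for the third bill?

€211.60

Claim 1 — €1,000: all of it applies to the deductible. Cost to patient: €1,000. OOP to date €1,000.
Claim 2 — €262: entire amount goes to the deductible. Cost to patient: €262. OOP to date €1,262.
Claim 3 — €314: €186 finishes the deductible; €128 goes to coinsurance; coinsurance €128 × 20% = €25.60. Patient pays €211.60; OOP now €1,473.60.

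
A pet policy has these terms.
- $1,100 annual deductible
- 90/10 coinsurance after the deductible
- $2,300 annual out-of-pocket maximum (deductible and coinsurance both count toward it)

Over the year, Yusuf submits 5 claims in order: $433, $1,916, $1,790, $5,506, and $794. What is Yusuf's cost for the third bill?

$179

Claim 1 — $433: all of it applies to the deductible. Cost to owner: $433. OOP to date $433.
Claim 2 — $1,916: deductible takes $667, $1,249 remains; coinsurance $1,249 × 10% = $124.90. Owner owes $791.90 (running OOP $1,224.90).
Claim 3 — $1,790: deductible already satisfied, so owner's share is 10% × $1,790 = $179. Owner owes $179 (running OOP $1,403.90).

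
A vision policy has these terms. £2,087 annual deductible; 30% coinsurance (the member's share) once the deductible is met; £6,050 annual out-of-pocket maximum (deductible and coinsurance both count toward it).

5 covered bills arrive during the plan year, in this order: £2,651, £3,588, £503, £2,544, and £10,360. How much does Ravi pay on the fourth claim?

£763.20

Claim 1 (£2,651): deductible takes £2,087, £564 remains; 30% of £564 = £169.20. Cost to member: £2,256.20. OOP to date £2,256.20.
Claim 2 (£3,588): 30% coinsurance on £3,588 = £1,076.40. Member pays £1,076.40; OOP now £3,332.60.
Claim 3 (£503): deductible met; 30% of £503 = £150.90. Member owes £150.90 (running OOP £3,483.50).
Claim 4 (£2,544): deductible met; 30% of £2,544 = £763.20. Member owes £763.20 (running OOP £4,246.70).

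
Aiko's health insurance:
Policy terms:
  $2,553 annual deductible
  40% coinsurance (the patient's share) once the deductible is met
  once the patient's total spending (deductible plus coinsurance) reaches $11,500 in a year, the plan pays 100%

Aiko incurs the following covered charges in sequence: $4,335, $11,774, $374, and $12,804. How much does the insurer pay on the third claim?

Bill 1, $4,335: deductible takes $2,553, $1,782 remains; coinsurance $1,782 × 40% = $712.80. Patient pays $3,265.80; OOP now $3,265.80. Insurer: $4,335 − $3,265.80 = $1,069.20.
Bill 2, $11,774: deductible already satisfied, so patient's share is 40% × $11,774 = $4,709.60. Patient owes $4,709.60 (running OOP $7,975.40). Insurer: $11,774 − $4,709.60 = $7,064.40.
Bill 3, $374: deductible already satisfied, so patient's share is 40% × $374 = $149.60. Patient owes $149.60 (running OOP $8,125). Insurer: $374 − $149.60 = $224.40.

$224.40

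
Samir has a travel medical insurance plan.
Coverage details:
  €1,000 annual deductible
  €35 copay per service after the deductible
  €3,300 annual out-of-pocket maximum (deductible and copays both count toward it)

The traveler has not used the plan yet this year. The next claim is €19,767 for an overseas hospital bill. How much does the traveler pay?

Nothing has been paid toward the €1,000 deductible, so the first €1,000 of this charge is applied there.
That leaves €19,767 − €1,000 = €18,767 for the copay.
Copay on this service: €35.
So the traveler owes €1,000 + €35 = €1,035 before any cap.
Year-to-date out-of-pocket becomes €0 + €1,035 = €1,035, still under the €3,300 maximum, so no cap applies.

€1,035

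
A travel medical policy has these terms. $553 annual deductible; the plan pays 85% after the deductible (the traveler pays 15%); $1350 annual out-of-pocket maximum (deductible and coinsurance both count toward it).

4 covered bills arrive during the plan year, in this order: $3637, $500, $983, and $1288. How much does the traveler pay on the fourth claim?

Claim 1 ($3637): $553 finishes the deductible; $3084 goes to coinsurance; coinsurance $3084 × 15% = $462.60. Traveler owes $1015.60 (running OOP $1015.60).
Claim 2 ($500): deductible met; 15% of $500 = $75. Traveler pays $75; OOP now $1090.60.
Claim 3 ($983): deductible met; 15% of $983 = $147.45. Traveler owes $147.45 (running OOP $1238.05).
Claim 4 ($1288): deductible met; 15% of $1288 = $193.20. OOP would hit $1431.25 > $1350, so the cap limits the traveler to $1350 − $1238.05 = $111.95.

$111.95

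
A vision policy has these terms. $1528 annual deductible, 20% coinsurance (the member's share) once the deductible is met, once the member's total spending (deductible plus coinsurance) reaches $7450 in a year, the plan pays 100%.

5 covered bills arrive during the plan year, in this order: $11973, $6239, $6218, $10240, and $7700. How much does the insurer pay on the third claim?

$4974.40

Claim 1 ($11973): $1528 finishes the deductible; $10445 goes to coinsurance; coinsurance $10445 × 20% = $2089. Member owes $3617 (running OOP $3617). Insurer: $11973 − $3617 = $8356.
Claim 2 ($6239): deductible met; 20% of $6239 = $1247.80. Member pays $1247.80; OOP now $4864.80. Insurer: $6239 − $1247.80 = $4991.20.
Claim 3 ($6218): 20% coinsurance on $6218 = $1243.60. Cost to member: $1243.60. OOP to date $6108.40. Insurer: $6218 − $1243.60 = $4974.40.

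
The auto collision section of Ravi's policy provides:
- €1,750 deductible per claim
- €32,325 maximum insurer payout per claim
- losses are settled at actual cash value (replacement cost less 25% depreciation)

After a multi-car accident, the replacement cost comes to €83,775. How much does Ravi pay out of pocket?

€51,450

Depreciate 25%: the covered value is €83,775 × 0.75 = €62,831.25.
Subtract the deductible: €62,831.25 − €1,750 = €61,081.25.
The €32,325 per-incident cap binds; insurer pays €32,325.
Out of pocket: €83,775 − €32,325 = €51,450.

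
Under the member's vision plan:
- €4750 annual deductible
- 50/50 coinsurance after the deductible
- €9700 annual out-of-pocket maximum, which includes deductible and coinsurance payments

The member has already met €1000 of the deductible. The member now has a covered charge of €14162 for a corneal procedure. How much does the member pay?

€8700

€1000 of the €4750 deductible is already met, leaving €3750.
After the €3750 deductible portion, €14162 − €3750 = €10412 is subject to coinsurance.
Coinsurance: €10412 × 50% = €5206.
Member responsibility before any cap: €3750 + €5206 = €8956.
Year-to-date out-of-pocket would reach €1000 + €8956 = €9956, above the €9700 maximum, so the member pays only €9700 − €1000 = €8700.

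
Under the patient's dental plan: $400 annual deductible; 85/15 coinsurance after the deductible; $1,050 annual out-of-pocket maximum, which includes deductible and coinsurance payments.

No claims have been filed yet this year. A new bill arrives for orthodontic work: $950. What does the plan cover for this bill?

$467.50

Deductible not yet touched, so the first $400 of the bill goes to the deductible.
After the $400 deductible portion, $950 − $400 = $550 is subject to coinsurance.
Coinsurance: $550 × 15% = $82.50.
So the patient owes $400 + $82.50 = $482.50 before any cap.
Year-to-date out-of-pocket becomes $0 + $482.50 = $482.50, still under the $1,050 maximum, so no cap applies.
The plan picks up $950 − $482.50 = $467.50.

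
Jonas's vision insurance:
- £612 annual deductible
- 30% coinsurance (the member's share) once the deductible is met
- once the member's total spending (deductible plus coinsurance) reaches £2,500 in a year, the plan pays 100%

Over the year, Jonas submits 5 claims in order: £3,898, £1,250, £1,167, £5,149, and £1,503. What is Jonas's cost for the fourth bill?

£177.10

#1 (£3,898): deductible takes £612, £3,286 remains; 30% of £3,286 = £985.80. Member pays £1,597.80; OOP now £1,597.80.
#2 (£1,250): deductible met; 30% of £1,250 = £375. Cost to member: £375. OOP to date £1,972.80.
#3 (£1,167): 30% coinsurance on £1,167 = £350.10. Cost to member: £350.10. OOP to date £2,322.90.
#4 (£5,149): deductible met; 30% of £5,149 = £1,544.70. Adding that to £2,322.90 gives £3,867.60, past the £2,500 cap; member pays only £2,500 − £2,322.90 = £177.10.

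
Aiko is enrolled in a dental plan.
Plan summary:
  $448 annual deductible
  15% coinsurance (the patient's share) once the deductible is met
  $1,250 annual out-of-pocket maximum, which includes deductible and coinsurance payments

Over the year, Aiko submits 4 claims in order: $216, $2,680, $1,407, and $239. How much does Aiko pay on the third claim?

$211.05

Claim 1 ($216): fully absorbed by the deductible. Cost to patient: $216. OOP to date $216.
Claim 2 ($2,680): $232 finishes the deductible; $2,448 goes to coinsurance; patient's 15% is $367.20. Patient pays $599.20; OOP now $815.20.
Claim 3 ($1,407): deductible met; 15% of $1,407 = $211.05. Patient pays $211.05; OOP now $1,026.25.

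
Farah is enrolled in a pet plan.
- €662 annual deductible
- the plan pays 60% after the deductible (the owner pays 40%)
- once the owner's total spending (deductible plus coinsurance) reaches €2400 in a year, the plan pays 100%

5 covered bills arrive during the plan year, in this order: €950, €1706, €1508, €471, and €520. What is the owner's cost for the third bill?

Bill 1, €950: deductible takes €662, €288 remains; coinsurance €288 × 40% = €115.20. Owner pays €777.20; OOP now €777.20.
Bill 2, €1706: deductible already satisfied, so owner's share is 40% × €1706 = €682.40. Cost to owner: €682.40. OOP to date €1459.60.
Bill 3, €1508: deductible met; 40% of €1508 = €603.20. Owner owes €603.20 (running OOP €2062.80).

€603.20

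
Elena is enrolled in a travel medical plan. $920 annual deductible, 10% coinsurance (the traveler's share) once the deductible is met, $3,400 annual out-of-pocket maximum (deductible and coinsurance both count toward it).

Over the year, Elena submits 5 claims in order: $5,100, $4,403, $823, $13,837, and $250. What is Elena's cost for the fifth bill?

#1 ($5,100): $920 to deductible, leaving $4,180; traveler's 10% is $418. Traveler pays $1,338; OOP now $1,338.
#2 ($4,403): 10% coinsurance on $4,403 = $440.30. Traveler owes $440.30 (running OOP $1,778.30).
#3 ($823): 10% coinsurance on $823 = $82.30. Cost to traveler: $82.30. OOP to date $1,860.60.
#4 ($13,837): deductible met; 10% of $13,837 = $1,383.70. Traveler pays $1,383.70; OOP now $3,244.30.
#5 ($250): deductible already satisfied, so traveler's share is 10% × $250 = $25. Traveler pays $25; OOP now $3,269.30.

$25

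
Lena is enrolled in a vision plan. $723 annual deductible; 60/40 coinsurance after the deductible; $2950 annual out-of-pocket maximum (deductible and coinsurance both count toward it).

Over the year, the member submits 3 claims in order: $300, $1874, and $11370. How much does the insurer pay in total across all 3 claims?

Bill 1, $300: fully absorbed by the deductible. Member pays $300; OOP now $300. Plan pays $300 − $300 = $0.
Bill 2, $1874: $423 finishes the deductible; $1451 goes to coinsurance; coinsurance $1451 × 40% = $580.40. Cost to member: $1003.40. OOP to date $1303.40. Insurer: $1874 − $1003.40 = $870.60.
Bill 3, $11370: deductible already satisfied, so member's share is 40% × $11370 = $4548. OOP would hit $5851.40 > $2950, so the cap limits the member to $2950 − $1303.40 = $1646.60. Insurer: $11370 − $1646.60 = $9723.40.
Insurer total: $0 + $870.60 + $9723.40 = $10594.

$10594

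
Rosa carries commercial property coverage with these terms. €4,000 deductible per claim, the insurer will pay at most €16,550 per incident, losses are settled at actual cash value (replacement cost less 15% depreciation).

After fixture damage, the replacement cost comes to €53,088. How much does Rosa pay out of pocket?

€36,538

At 15% depreciation, ACV = €53,088 − €7,963.20 = €45,124.80.
After the deductible, €45,124.80 − €4,000 = €41,124.80 remains.
The €16,550 per-incident cap binds; insurer pays €16,550.
Out of pocket: €53,088 − €16,550 = €36,538.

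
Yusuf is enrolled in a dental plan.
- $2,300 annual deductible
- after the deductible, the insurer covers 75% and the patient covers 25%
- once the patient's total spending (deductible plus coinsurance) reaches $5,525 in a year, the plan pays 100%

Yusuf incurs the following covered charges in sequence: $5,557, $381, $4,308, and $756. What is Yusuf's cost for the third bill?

Claim 1 ($5,557): $2,300 to deductible, leaving $3,257; patient's 25% is $814.25. Cost to patient: $3,114.25. OOP to date $3,114.25.
Claim 2 ($381): 25% coinsurance on $381 = $95.25. Patient owes $95.25 (running OOP $3,209.50).
Claim 3 ($4,308): deductible already satisfied, so patient's share is 25% × $4,308 = $1,077. Patient owes $1,077 (running OOP $4,286.50).

$1,077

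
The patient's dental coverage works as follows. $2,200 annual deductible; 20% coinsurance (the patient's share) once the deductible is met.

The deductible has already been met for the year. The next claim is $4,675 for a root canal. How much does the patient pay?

$935

The deductible is already satisfied, so the full bill goes to coinsurance.
Coinsurance: $4,675 × 20% = $935.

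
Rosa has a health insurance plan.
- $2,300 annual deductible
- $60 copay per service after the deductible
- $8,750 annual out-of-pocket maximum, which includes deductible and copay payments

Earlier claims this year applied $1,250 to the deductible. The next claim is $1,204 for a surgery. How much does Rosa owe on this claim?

$1,110

Remaining deductible: $2,300 − $1,250 = $1,050.
That leaves $1,204 − $1,050 = $154 for the copay.
Copay on this service: $60.
That puts the patient's cost at $1,050 + $60 = $1,110 before any cap.
Cumulative spending $1,250 + $1,110 = $2,360 stays under the $8,750 maximum.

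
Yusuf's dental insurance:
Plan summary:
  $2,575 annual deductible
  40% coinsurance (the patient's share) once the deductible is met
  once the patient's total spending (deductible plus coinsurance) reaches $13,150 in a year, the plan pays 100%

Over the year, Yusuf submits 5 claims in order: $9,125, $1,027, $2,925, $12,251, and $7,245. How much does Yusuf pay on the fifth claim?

Claim 1 — $9,125: $2,575 to deductible, leaving $6,550; 40% of $6,550 = $2,620. Patient owes $5,195 (running OOP $5,195).
Claim 2 — $1,027: 40% coinsurance on $1,027 = $410.80. Patient owes $410.80 (running OOP $5,605.80).
Claim 3 — $2,925: deductible already satisfied, so patient's share is 40% × $2,925 = $1,170. Cost to patient: $1,170. OOP to date $6,775.80.
Claim 4 — $12,251: deductible already satisfied, so patient's share is 40% × $12,251 = $4,900.40. Patient pays $4,900.40; OOP now $11,676.20.
Claim 5 — $7,245: deductible met; 40% of $7,245 = $2,898. OOP would hit $14,574.20 > $13,150, so the cap limits the patient to $13,150 − $11,676.20 = $1,473.80.

$1,473.80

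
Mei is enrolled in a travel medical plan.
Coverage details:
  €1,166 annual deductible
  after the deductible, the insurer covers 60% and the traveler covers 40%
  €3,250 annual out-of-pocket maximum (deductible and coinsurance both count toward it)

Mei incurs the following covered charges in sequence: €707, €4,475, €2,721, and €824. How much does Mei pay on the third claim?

€477.60

Bill 1, €707: all of it applies to the deductible. Traveler pays €707; OOP now €707.
Bill 2, €4,475: €459 finishes the deductible; €4,016 goes to coinsurance; traveler's 40% is €1,606.40. Cost to traveler: €2,065.40. OOP to date €2,772.40.
Bill 3, €2,721: deductible met; 40% of €2,721 = €1,088.40. OOP would hit €3,860.80 > €3,250, so the cap limits the traveler to €3,250 − €2,772.40 = €477.60.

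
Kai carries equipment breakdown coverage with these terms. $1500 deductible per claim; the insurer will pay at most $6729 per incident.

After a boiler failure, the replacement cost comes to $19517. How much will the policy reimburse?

Subtract the deductible: $19517 − $1500 = $18017.
The $6729 per-incident cap binds; insurer pays $6729.

$6729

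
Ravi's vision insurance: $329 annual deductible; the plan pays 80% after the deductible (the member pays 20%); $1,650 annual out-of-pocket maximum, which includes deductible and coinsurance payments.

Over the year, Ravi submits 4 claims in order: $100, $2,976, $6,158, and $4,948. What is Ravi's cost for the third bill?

$771.60

#1 ($100): entire amount goes to the deductible. Member owes $100 (running OOP $100).
#2 ($2,976): deductible takes $229, $2,747 remains; member's 20% is $549.40. Member owes $778.40 (running OOP $878.40).
#3 ($6,158): deductible met; 20% of $6,158 = $1,231.60. OOP would hit $2,110 > $1,650, so the cap limits the member to $1,650 − $878.40 = $771.60.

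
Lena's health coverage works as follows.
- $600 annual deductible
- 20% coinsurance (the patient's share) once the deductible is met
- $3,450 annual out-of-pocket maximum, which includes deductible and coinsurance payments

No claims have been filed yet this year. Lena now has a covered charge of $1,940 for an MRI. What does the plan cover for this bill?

$1,072

The full $600 deductible is still open; $600 of this bill applies to it.
After the $600 deductible portion, $1,940 − $600 = $1,340 is subject to coinsurance.
Patient's 20% share of $1,340 is $268.
That puts the patient's cost at $600 + $268 = $868 before any cap.
Year-to-date out-of-pocket becomes $0 + $868 = $868, still under the $3,450 maximum, so no cap applies.
Insurer pays the balance: $1,940 − $868 = $1,072.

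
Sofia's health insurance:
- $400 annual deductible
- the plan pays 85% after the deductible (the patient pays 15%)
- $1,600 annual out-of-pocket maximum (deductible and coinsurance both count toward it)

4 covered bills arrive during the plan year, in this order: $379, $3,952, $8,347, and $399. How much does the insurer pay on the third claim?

Claim 1 — $379: fully absorbed by the deductible. Patient owes $379 (running OOP $379). Insurer: $379 − $379 = $0.
Claim 2 — $3,952: deductible takes $21, $3,931 remains; 15% of $3,931 = $589.65. Cost to patient: $610.65. OOP to date $989.65. Insurer: $3,952 − $610.65 = $3,341.35.
Claim 3 — $8,347: deductible already satisfied, so patient's share is 15% × $8,347 = $1,252.05. That would push OOP to $2,241.70, over the $1,600 cap, so patient pays $1,600 − $989.65 = $610.35. Insurer: $8,347 − $610.35 = $7,736.65.

$7,736.65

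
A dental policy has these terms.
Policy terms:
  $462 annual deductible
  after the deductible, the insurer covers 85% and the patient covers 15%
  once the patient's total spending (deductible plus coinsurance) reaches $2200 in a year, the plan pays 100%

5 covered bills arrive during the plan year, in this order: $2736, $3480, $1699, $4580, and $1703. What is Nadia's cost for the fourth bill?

Claim 1 — $2736: $462 to deductible, leaving $2274; patient's 15% is $341.10. Patient pays $803.10; OOP now $803.10.
Claim 2 — $3480: deductible already satisfied, so patient's share is 15% × $3480 = $522. Patient owes $522 (running OOP $1325.10).
Claim 3 — $1699: 15% coinsurance on $1699 = $254.85. Patient pays $254.85; OOP now $1579.95.
Claim 4 — $4580: 15% coinsurance on $4580 = $687. Adding that to $1579.95 gives $2266.95, past the $2200 cap; patient pays only $2200 − $1579.95 = $620.05.

$620.05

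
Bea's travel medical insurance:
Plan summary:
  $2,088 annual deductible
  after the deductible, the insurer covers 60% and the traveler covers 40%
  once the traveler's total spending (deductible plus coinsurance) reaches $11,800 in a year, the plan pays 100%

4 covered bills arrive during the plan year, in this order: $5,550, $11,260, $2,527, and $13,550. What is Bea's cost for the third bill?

$1,010.80

Claim 1 — $5,550: $2,088 to deductible, leaving $3,462; coinsurance $3,462 × 40% = $1,384.80. Cost to traveler: $3,472.80. OOP to date $3,472.80.
Claim 2 — $11,260: 40% coinsurance on $11,260 = $4,504. Traveler pays $4,504; OOP now $7,976.80.
Claim 3 — $2,527: 40% coinsurance on $2,527 = $1,010.80. Traveler pays $1,010.80; OOP now $8,987.60.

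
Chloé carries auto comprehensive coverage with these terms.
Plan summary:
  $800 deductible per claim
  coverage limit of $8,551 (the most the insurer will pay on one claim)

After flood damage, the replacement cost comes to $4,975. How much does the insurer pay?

$4,175

Subtract the deductible: $4,975 − $800 = $4,175.
That's under the $8,551 cap, so the insurer reimburses the full $4,175.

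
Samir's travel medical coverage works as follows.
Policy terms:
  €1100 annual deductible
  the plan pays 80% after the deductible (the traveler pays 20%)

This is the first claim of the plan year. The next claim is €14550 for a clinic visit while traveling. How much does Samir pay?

The full €1100 deductible is still open; €1100 of this bill applies to it.
That leaves €14550 − €1100 = €13450 for coinsurance.
20% of €13450 = €2690 falls to the traveler.
That puts the traveler's cost at €1100 + €2690 = €3790.

€3790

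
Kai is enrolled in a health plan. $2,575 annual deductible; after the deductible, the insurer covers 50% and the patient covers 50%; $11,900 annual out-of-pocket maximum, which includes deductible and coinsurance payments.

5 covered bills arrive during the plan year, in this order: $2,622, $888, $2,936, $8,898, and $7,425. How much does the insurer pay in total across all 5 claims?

Bill 1, $2,622: $2,575 to deductible, leaving $47; coinsurance $47 × 50% = $23.50. Patient owes $2,598.50 (running OOP $2,598.50). Insurer: $2,622 − $2,598.50 = $23.50.
Bill 2, $888: 50% coinsurance on $888 = $444. Patient owes $444 (running OOP $3,042.50). Plan pays $888 − $444 = $444.
Bill 3, $2,936: deductible already satisfied, so patient's share is 50% × $2,936 = $1,468. Cost to patient: $1,468. OOP to date $4,510.50. Plan pays $2,936 − $1,468 = $1,468.
Bill 4, $8,898: deductible met; 50% of $8,898 = $4,449. Cost to patient: $4,449. OOP to date $8,959.50. Plan pays $8,898 − $4,449 = $4,449.
Bill 5, $7,425: deductible met; 50% of $7,425 = $3,712.50. That would push OOP to $12,672, over the $11,900 cap, so patient pays $11,900 − $8,959.50 = $2,940.50. Plan pays $7,425 − $2,940.50 = $4,484.50.
Insurer total: $23.50 + $444 + $1,468 + $4,449 + $4,484.50 = $10,869.

$10,869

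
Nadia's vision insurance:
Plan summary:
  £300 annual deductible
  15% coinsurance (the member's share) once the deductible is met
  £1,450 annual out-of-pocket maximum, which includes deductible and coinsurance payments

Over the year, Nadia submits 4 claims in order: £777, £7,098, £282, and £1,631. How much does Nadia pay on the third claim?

£13.75

Claim 1 — £777: deductible takes £300, £477 remains; member's 15% is £71.55. Member pays £371.55; OOP now £371.55.
Claim 2 — £7,098: 15% coinsurance on £7,098 = £1,064.70. Member pays £1,064.70; OOP now £1,436.25.
Claim 3 — £282: deductible already satisfied, so member's share is 15% × £282 = £42.30. Adding that to £1,436.25 gives £1,478.55, past the £1,450 cap; member pays only £1,450 − £1,436.25 = £13.75.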